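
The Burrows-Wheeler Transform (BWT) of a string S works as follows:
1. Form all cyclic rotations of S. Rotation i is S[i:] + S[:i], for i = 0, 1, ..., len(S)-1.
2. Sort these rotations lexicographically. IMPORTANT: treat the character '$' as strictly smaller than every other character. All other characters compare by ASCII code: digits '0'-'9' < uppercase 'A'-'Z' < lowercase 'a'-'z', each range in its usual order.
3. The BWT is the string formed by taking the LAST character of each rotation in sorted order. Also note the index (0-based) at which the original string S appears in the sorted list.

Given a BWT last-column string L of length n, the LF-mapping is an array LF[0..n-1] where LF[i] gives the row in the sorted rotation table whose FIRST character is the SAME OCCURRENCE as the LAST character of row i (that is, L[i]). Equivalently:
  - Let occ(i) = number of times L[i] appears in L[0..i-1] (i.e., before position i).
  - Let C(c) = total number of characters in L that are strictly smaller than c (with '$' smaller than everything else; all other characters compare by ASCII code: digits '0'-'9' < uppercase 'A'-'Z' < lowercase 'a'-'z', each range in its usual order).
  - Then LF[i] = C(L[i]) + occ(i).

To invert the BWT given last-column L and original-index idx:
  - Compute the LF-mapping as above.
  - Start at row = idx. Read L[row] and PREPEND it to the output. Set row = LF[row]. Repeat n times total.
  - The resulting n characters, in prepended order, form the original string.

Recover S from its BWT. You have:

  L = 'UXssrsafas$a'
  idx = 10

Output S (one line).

Answer: sassafrasXU$

Derivation:
LF mapping: 1 2 8 9 7 10 3 6 4 11 0 5
Walk LF starting at row 10, prepending L[row]:
  step 1: row=10, L[10]='$', prepend. Next row=LF[10]=0
  step 2: row=0, L[0]='U', prepend. Next row=LF[0]=1
  step 3: row=1, L[1]='X', prepend. Next row=LF[1]=2
  step 4: row=2, L[2]='s', prepend. Next row=LF[2]=8
  step 5: row=8, L[8]='a', prepend. Next row=LF[8]=4
  step 6: row=4, L[4]='r', prepend. Next row=LF[4]=7
  step 7: row=7, L[7]='f', prepend. Next row=LF[7]=6
  step 8: row=6, L[6]='a', prepend. Next row=LF[6]=3
  step 9: row=3, L[3]='s', prepend. Next row=LF[3]=9
  step 10: row=9, L[9]='s', prepend. Next row=LF[9]=11
  step 11: row=11, L[11]='a', prepend. Next row=LF[11]=5
  step 12: row=5, L[5]='s', prepend. Next row=LF[5]=10
Reversed output: sassafrasXU$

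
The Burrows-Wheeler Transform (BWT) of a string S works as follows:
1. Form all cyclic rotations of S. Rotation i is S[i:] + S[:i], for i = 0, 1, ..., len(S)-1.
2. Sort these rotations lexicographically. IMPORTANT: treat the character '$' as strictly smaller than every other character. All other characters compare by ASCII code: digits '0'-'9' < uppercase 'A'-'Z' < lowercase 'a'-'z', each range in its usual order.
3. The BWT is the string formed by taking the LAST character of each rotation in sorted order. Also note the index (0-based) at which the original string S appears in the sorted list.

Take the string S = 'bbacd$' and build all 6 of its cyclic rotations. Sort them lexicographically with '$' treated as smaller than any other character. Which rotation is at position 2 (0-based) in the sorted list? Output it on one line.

Answer: bacd$b

Derivation:
All 6 rotations (rotation i = S[i:]+S[:i]):
  rot[0] = bbacd$
  rot[1] = bacd$b
  rot[2] = acd$bb
  rot[3] = cd$bba
  rot[4] = d$bbac
  rot[5] = $bbacd
Sorted (with $ < everything):
  sorted[0] = $bbacd
  sorted[1] = acd$bb
  sorted[2] = bacd$b
  sorted[3] = bbacd$
  sorted[4] = cd$bba
  sorted[5] = d$bbac
sorted[2] = bacd$b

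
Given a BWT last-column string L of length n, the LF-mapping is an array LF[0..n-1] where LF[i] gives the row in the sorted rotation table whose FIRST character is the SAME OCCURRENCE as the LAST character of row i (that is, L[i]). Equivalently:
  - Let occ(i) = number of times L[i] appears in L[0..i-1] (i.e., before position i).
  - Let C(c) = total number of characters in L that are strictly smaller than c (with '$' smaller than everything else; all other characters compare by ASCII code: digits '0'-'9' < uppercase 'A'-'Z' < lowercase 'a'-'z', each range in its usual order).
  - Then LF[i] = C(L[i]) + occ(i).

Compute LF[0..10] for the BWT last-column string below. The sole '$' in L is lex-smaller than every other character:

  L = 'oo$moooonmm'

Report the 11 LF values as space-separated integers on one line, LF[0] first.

Char counts: '$':1, 'm':3, 'n':1, 'o':6
C (first-col start): C('$')=0, C('m')=1, C('n')=4, C('o')=5
L[0]='o': occ=0, LF[0]=C('o')+0=5+0=5
L[1]='o': occ=1, LF[1]=C('o')+1=5+1=6
L[2]='$': occ=0, LF[2]=C('$')+0=0+0=0
L[3]='m': occ=0, LF[3]=C('m')+0=1+0=1
L[4]='o': occ=2, LF[4]=C('o')+2=5+2=7
L[5]='o': occ=3, LF[5]=C('o')+3=5+3=8
L[6]='o': occ=4, LF[6]=C('o')+4=5+4=9
L[7]='o': occ=5, LF[7]=C('o')+5=5+5=10
L[8]='n': occ=0, LF[8]=C('n')+0=4+0=4
L[9]='m': occ=1, LF[9]=C('m')+1=1+1=2
L[10]='m': occ=2, LF[10]=C('m')+2=1+2=3

Answer: 5 6 0 1 7 8 9 10 4 2 3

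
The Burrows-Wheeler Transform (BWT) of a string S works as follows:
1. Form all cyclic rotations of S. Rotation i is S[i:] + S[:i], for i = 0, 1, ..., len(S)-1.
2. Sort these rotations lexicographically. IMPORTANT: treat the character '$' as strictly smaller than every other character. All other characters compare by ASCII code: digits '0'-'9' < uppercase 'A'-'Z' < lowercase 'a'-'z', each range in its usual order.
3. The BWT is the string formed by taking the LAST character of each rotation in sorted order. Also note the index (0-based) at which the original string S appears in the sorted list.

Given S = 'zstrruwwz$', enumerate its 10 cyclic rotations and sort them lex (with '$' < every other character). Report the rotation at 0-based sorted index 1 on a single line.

Answer: rruwwz$zst

Derivation:
All 10 rotations (rotation i = S[i:]+S[:i]):
  rot[0] = zstrruwwz$
  rot[1] = strruwwz$z
  rot[2] = trruwwz$zs
  rot[3] = rruwwz$zst
  rot[4] = ruwwz$zstr
  rot[5] = uwwz$zstrr
  rot[6] = wwz$zstrru
  rot[7] = wz$zstrruw
  rot[8] = z$zstrruww
  rot[9] = $zstrruwwz
Sorted (with $ < everything):
  sorted[0] = $zstrruwwz
  sorted[1] = rruwwz$zst
  sorted[2] = ruwwz$zstr
  sorted[3] = strruwwz$z
  sorted[4] = trruwwz$zs
  sorted[5] = uwwz$zstrr
  sorted[6] = wwz$zstrru
  sorted[7] = wz$zstrruw
  sorted[8] = z$zstrruww
  sorted[9] = zstrruwwz$
sorted[1] = rruwwz$zst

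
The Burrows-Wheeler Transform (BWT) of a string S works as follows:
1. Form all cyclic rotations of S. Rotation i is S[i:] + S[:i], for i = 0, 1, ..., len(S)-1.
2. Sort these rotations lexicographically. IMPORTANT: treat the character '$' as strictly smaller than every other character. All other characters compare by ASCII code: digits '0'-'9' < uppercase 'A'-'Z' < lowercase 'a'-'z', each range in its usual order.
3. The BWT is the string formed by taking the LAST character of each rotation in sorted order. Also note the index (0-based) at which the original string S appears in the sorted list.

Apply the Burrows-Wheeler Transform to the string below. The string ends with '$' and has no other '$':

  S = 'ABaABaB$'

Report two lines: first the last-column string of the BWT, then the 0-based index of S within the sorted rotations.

Answer: B$aaAABB
1

Derivation:
All 8 rotations (rotation i = S[i:]+S[:i]):
  rot[0] = ABaABaB$
  rot[1] = BaABaB$A
  rot[2] = aABaB$AB
  rot[3] = ABaB$ABa
  rot[4] = BaB$ABaA
  rot[5] = aB$ABaAB
  rot[6] = B$ABaABa
  rot[7] = $ABaABaB
Sorted (with $ < everything):
  sorted[0] = $ABaABaB  (last char: 'B')
  sorted[1] = ABaABaB$  (last char: '$')
  sorted[2] = ABaB$ABa  (last char: 'a')
  sorted[3] = B$ABaABa  (last char: 'a')
  sorted[4] = BaABaB$A  (last char: 'A')
  sorted[5] = BaB$ABaA  (last char: 'A')
  sorted[6] = aABaB$AB  (last char: 'B')
  sorted[7] = aB$ABaAB  (last char: 'B')
Last column: B$aaAABB
Original string S is at sorted index 1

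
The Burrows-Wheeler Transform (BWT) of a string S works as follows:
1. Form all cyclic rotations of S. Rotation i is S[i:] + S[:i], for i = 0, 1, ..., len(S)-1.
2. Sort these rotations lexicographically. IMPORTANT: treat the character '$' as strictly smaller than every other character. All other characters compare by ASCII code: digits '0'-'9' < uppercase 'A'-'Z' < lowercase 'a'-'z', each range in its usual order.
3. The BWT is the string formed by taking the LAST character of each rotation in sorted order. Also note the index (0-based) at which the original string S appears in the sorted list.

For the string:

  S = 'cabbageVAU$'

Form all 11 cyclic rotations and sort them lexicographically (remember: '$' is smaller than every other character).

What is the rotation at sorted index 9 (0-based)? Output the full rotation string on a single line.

Answer: eVAU$cabbag

Derivation:
All 11 rotations (rotation i = S[i:]+S[:i]):
  rot[0] = cabbageVAU$
  rot[1] = abbageVAU$c
  rot[2] = bbageVAU$ca
  rot[3] = bageVAU$cab
  rot[4] = ageVAU$cabb
  rot[5] = geVAU$cabba
  rot[6] = eVAU$cabbag
  rot[7] = VAU$cabbage
  rot[8] = AU$cabbageV
  rot[9] = U$cabbageVA
  rot[10] = $cabbageVAU
Sorted (with $ < everything):
  sorted[0] = $cabbageVAU
  sorted[1] = AU$cabbageV
  sorted[2] = U$cabbageVA
  sorted[3] = VAU$cabbage
  sorted[4] = abbageVAU$c
  sorted[5] = ageVAU$cabb
  sorted[6] = bageVAU$cab
  sorted[7] = bbageVAU$ca
  sorted[8] = cabbageVAU$
  sorted[9] = eVAU$cabbag
  sorted[10] = geVAU$cabba
sorted[9] = eVAU$cabbag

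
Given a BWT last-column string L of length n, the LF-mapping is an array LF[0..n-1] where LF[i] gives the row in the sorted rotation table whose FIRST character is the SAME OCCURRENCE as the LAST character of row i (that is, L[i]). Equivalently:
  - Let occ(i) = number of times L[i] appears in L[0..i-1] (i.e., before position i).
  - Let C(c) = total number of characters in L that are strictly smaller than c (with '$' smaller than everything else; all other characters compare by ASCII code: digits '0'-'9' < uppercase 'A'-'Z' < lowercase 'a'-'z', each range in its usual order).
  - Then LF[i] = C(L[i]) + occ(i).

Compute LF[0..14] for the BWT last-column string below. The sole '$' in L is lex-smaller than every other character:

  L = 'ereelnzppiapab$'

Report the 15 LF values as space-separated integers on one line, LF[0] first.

Char counts: '$':1, 'a':2, 'b':1, 'e':3, 'i':1, 'l':1, 'n':1, 'p':3, 'r':1, 'z':1
C (first-col start): C('$')=0, C('a')=1, C('b')=3, C('e')=4, C('i')=7, C('l')=8, C('n')=9, C('p')=10, C('r')=13, C('z')=14
L[0]='e': occ=0, LF[0]=C('e')+0=4+0=4
L[1]='r': occ=0, LF[1]=C('r')+0=13+0=13
L[2]='e': occ=1, LF[2]=C('e')+1=4+1=5
L[3]='e': occ=2, LF[3]=C('e')+2=4+2=6
L[4]='l': occ=0, LF[4]=C('l')+0=8+0=8
L[5]='n': occ=0, LF[5]=C('n')+0=9+0=9
L[6]='z': occ=0, LF[6]=C('z')+0=14+0=14
L[7]='p': occ=0, LF[7]=C('p')+0=10+0=10
L[8]='p': occ=1, LF[8]=C('p')+1=10+1=11
L[9]='i': occ=0, LF[9]=C('i')+0=7+0=7
L[10]='a': occ=0, LF[10]=C('a')+0=1+0=1
L[11]='p': occ=2, LF[11]=C('p')+2=10+2=12
L[12]='a': occ=1, LF[12]=C('a')+1=1+1=2
L[13]='b': occ=0, LF[13]=C('b')+0=3+0=3
L[14]='$': occ=0, LF[14]=C('$')+0=0+0=0

Answer: 4 13 5 6 8 9 14 10 11 7 1 12 2 3 0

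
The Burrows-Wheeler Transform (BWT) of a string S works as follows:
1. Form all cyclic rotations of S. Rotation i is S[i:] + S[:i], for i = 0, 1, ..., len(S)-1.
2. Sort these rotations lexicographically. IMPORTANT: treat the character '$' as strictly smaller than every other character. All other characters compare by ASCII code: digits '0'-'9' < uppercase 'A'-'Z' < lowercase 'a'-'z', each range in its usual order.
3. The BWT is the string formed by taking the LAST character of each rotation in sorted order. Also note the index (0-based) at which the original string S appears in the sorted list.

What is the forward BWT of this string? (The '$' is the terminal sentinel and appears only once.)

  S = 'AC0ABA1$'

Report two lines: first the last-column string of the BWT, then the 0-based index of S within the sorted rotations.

All 8 rotations (rotation i = S[i:]+S[:i]):
  rot[0] = AC0ABA1$
  rot[1] = C0ABA1$A
  rot[2] = 0ABA1$AC
  rot[3] = ABA1$AC0
  rot[4] = BA1$AC0A
  rot[5] = A1$AC0AB
  rot[6] = 1$AC0ABA
  rot[7] = $AC0ABA1
Sorted (with $ < everything):
  sorted[0] = $AC0ABA1  (last char: '1')
  sorted[1] = 0ABA1$AC  (last char: 'C')
  sorted[2] = 1$AC0ABA  (last char: 'A')
  sorted[3] = A1$AC0AB  (last char: 'B')
  sorted[4] = ABA1$AC0  (last char: '0')
  sorted[5] = AC0ABA1$  (last char: '$')
  sorted[6] = BA1$AC0A  (last char: 'A')
  sorted[7] = C0ABA1$A  (last char: 'A')
Last column: 1CAB0$AA
Original string S is at sorted index 5

Answer: 1CAB0$AA
5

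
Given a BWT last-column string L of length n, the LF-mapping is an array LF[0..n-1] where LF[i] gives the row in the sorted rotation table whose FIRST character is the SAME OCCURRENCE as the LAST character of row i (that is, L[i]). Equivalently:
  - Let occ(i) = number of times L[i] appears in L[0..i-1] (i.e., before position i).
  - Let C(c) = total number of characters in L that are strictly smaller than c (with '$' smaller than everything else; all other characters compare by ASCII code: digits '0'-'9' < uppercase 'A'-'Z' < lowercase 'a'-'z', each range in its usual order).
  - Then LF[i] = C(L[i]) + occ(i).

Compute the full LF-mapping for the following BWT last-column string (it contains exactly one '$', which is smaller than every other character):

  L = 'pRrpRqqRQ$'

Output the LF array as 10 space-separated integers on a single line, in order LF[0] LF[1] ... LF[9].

Char counts: '$':1, 'Q':1, 'R':3, 'p':2, 'q':2, 'r':1
C (first-col start): C('$')=0, C('Q')=1, C('R')=2, C('p')=5, C('q')=7, C('r')=9
L[0]='p': occ=0, LF[0]=C('p')+0=5+0=5
L[1]='R': occ=0, LF[1]=C('R')+0=2+0=2
L[2]='r': occ=0, LF[2]=C('r')+0=9+0=9
L[3]='p': occ=1, LF[3]=C('p')+1=5+1=6
L[4]='R': occ=1, LF[4]=C('R')+1=2+1=3
L[5]='q': occ=0, LF[5]=C('q')+0=7+0=7
L[6]='q': occ=1, LF[6]=C('q')+1=7+1=8
L[7]='R': occ=2, LF[7]=C('R')+2=2+2=4
L[8]='Q': occ=0, LF[8]=C('Q')+0=1+0=1
L[9]='$': occ=0, LF[9]=C('$')+0=0+0=0

Answer: 5 2 9 6 3 7 8 4 1 0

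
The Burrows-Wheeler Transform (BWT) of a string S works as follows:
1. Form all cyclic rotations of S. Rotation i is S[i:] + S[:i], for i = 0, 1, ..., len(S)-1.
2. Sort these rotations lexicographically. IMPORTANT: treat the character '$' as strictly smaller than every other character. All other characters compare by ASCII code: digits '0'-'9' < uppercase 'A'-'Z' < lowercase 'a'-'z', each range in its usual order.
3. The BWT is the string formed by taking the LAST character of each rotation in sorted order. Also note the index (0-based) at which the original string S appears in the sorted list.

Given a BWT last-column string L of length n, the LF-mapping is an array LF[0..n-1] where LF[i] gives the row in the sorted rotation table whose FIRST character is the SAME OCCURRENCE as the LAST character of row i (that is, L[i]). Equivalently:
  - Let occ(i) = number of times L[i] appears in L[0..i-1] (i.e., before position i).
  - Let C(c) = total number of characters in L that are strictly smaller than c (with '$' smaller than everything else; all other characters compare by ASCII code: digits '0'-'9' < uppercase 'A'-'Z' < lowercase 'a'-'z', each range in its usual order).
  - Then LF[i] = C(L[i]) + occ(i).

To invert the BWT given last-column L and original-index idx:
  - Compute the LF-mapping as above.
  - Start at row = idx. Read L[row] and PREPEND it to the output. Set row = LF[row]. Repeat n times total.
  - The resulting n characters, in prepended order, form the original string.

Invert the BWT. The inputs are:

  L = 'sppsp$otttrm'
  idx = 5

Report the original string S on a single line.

Answer: pportspmtts$

Derivation:
LF mapping: 7 3 4 8 5 0 2 9 10 11 6 1
Walk LF starting at row 5, prepending L[row]:
  step 1: row=5, L[5]='$', prepend. Next row=LF[5]=0
  step 2: row=0, L[0]='s', prepend. Next row=LF[0]=7
  step 3: row=7, L[7]='t', prepend. Next row=LF[7]=9
  step 4: row=9, L[9]='t', prepend. Next row=LF[9]=11
  step 5: row=11, L[11]='m', prepend. Next row=LF[11]=1
  step 6: row=1, L[1]='p', prepend. Next row=LF[1]=3
  step 7: row=3, L[3]='s', prepend. Next row=LF[3]=8
  step 8: row=8, L[8]='t', prepend. Next row=LF[8]=10
  step 9: row=10, L[10]='r', prepend. Next row=LF[10]=6
  step 10: row=6, L[6]='o', prepend. Next row=LF[6]=2
  step 11: row=2, L[2]='p', prepend. Next row=LF[2]=4
  step 12: row=4, L[4]='p', prepend. Next row=LF[4]=5
Reversed output: pportspmtts$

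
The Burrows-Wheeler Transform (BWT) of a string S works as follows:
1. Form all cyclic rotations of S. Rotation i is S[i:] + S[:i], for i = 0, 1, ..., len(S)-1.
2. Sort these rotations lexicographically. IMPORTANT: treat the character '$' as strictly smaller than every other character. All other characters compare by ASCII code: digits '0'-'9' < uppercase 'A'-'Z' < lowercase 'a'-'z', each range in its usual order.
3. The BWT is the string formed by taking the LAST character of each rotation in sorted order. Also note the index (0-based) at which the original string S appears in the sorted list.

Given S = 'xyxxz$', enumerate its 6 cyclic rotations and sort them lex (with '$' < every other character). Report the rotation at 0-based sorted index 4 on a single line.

Answer: yxxz$x

Derivation:
All 6 rotations (rotation i = S[i:]+S[:i]):
  rot[0] = xyxxz$
  rot[1] = yxxz$x
  rot[2] = xxz$xy
  rot[3] = xz$xyx
  rot[4] = z$xyxx
  rot[5] = $xyxxz
Sorted (with $ < everything):
  sorted[0] = $xyxxz
  sorted[1] = xxz$xy
  sorted[2] = xyxxz$
  sorted[3] = xz$xyx
  sorted[4] = yxxz$x
  sorted[5] = z$xyxx
sorted[4] = yxxz$x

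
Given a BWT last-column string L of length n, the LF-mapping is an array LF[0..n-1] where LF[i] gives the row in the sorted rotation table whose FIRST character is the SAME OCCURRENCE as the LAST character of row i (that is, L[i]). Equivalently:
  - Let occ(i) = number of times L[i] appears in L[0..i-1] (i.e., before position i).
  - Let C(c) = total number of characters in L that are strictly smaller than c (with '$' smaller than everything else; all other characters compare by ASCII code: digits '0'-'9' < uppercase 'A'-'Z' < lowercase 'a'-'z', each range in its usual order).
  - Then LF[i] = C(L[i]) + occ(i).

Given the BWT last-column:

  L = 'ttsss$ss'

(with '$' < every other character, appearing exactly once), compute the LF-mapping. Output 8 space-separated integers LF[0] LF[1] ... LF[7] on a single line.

Char counts: '$':1, 's':5, 't':2
C (first-col start): C('$')=0, C('s')=1, C('t')=6
L[0]='t': occ=0, LF[0]=C('t')+0=6+0=6
L[1]='t': occ=1, LF[1]=C('t')+1=6+1=7
L[2]='s': occ=0, LF[2]=C('s')+0=1+0=1
L[3]='s': occ=1, LF[3]=C('s')+1=1+1=2
L[4]='s': occ=2, LF[4]=C('s')+2=1+2=3
L[5]='$': occ=0, LF[5]=C('$')+0=0+0=0
L[6]='s': occ=3, LF[6]=C('s')+3=1+3=4
L[7]='s': occ=4, LF[7]=C('s')+4=1+4=5

Answer: 6 7 1 2 3 0 4 5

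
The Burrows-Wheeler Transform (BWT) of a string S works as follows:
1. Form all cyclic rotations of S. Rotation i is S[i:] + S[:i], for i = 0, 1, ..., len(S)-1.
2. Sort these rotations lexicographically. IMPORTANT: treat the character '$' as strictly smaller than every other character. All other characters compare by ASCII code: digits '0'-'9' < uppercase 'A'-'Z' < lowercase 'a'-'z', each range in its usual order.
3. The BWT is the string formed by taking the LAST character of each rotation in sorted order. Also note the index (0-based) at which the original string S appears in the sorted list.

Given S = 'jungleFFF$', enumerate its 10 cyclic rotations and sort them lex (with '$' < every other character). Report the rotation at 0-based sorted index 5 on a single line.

Answer: gleFFF$jun

Derivation:
All 10 rotations (rotation i = S[i:]+S[:i]):
  rot[0] = jungleFFF$
  rot[1] = ungleFFF$j
  rot[2] = ngleFFF$ju
  rot[3] = gleFFF$jun
  rot[4] = leFFF$jung
  rot[5] = eFFF$jungl
  rot[6] = FFF$jungle
  rot[7] = FF$jungleF
  rot[8] = F$jungleFF
  rot[9] = $jungleFFF
Sorted (with $ < everything):
  sorted[0] = $jungleFFF
  sorted[1] = F$jungleFF
  sorted[2] = FF$jungleF
  sorted[3] = FFF$jungle
  sorted[4] = eFFF$jungl
  sorted[5] = gleFFF$jun
  sorted[6] = jungleFFF$
  sorted[7] = leFFF$jung
  sorted[8] = ngleFFF$ju
  sorted[9] = ungleFFF$j
sorted[5] = gleFFF$jun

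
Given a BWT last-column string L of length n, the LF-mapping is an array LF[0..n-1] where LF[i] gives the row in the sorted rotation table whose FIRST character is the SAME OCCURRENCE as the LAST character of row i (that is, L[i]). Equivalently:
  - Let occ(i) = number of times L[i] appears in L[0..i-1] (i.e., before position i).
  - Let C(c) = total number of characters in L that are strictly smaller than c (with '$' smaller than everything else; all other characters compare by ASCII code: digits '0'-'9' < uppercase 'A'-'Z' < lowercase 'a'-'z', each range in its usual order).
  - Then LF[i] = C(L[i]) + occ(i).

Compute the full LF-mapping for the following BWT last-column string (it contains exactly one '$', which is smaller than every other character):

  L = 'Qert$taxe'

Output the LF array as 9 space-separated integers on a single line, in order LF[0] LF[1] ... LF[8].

Answer: 1 3 5 6 0 7 2 8 4

Derivation:
Char counts: '$':1, 'Q':1, 'a':1, 'e':2, 'r':1, 't':2, 'x':1
C (first-col start): C('$')=0, C('Q')=1, C('a')=2, C('e')=3, C('r')=5, C('t')=6, C('x')=8
L[0]='Q': occ=0, LF[0]=C('Q')+0=1+0=1
L[1]='e': occ=0, LF[1]=C('e')+0=3+0=3
L[2]='r': occ=0, LF[2]=C('r')+0=5+0=5
L[3]='t': occ=0, LF[3]=C('t')+0=6+0=6
L[4]='$': occ=0, LF[4]=C('$')+0=0+0=0
L[5]='t': occ=1, LF[5]=C('t')+1=6+1=7
L[6]='a': occ=0, LF[6]=C('a')+0=2+0=2
L[7]='x': occ=0, LF[7]=C('x')+0=8+0=8
L[8]='e': occ=1, LF[8]=C('e')+1=3+1=4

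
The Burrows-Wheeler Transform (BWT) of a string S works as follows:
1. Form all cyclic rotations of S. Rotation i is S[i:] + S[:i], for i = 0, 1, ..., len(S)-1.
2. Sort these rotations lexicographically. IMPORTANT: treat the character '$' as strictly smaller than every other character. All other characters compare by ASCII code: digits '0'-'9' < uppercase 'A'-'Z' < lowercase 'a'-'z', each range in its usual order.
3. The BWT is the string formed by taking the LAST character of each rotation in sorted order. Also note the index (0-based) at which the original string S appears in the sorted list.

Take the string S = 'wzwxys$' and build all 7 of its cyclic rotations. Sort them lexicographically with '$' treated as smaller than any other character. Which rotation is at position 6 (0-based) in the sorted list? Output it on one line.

Answer: zwxys$w

Derivation:
All 7 rotations (rotation i = S[i:]+S[:i]):
  rot[0] = wzwxys$
  rot[1] = zwxys$w
  rot[2] = wxys$wz
  rot[3] = xys$wzw
  rot[4] = ys$wzwx
  rot[5] = s$wzwxy
  rot[6] = $wzwxys
Sorted (with $ < everything):
  sorted[0] = $wzwxys
  sorted[1] = s$wzwxy
  sorted[2] = wxys$wz
  sorted[3] = wzwxys$
  sorted[4] = xys$wzw
  sorted[5] = ys$wzwx
  sorted[6] = zwxys$w
sorted[6] = zwxys$w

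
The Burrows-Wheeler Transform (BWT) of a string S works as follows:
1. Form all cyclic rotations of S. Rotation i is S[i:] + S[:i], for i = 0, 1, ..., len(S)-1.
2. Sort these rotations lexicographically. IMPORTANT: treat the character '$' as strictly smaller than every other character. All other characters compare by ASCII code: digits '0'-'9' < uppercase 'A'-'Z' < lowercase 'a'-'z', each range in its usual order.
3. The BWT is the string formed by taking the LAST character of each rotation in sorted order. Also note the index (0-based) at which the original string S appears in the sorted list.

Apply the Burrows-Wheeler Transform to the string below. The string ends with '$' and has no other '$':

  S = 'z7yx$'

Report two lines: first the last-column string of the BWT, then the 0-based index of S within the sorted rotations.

Answer: xzy7$
4

Derivation:
All 5 rotations (rotation i = S[i:]+S[:i]):
  rot[0] = z7yx$
  rot[1] = 7yx$z
  rot[2] = yx$z7
  rot[3] = x$z7y
  rot[4] = $z7yx
Sorted (with $ < everything):
  sorted[0] = $z7yx  (last char: 'x')
  sorted[1] = 7yx$z  (last char: 'z')
  sorted[2] = x$z7y  (last char: 'y')
  sorted[3] = yx$z7  (last char: '7')
  sorted[4] = z7yx$  (last char: '$')
Last column: xzy7$
Original string S is at sorted index 4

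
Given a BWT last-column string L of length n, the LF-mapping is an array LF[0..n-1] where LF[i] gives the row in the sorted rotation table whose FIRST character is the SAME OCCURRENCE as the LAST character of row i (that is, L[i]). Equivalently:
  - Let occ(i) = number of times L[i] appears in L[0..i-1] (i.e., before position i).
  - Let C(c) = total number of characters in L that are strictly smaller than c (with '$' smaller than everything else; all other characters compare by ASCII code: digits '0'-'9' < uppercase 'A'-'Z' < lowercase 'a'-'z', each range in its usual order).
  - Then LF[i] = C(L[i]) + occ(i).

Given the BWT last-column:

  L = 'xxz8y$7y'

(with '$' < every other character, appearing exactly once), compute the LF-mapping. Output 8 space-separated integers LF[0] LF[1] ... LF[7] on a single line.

Char counts: '$':1, '7':1, '8':1, 'x':2, 'y':2, 'z':1
C (first-col start): C('$')=0, C('7')=1, C('8')=2, C('x')=3, C('y')=5, C('z')=7
L[0]='x': occ=0, LF[0]=C('x')+0=3+0=3
L[1]='x': occ=1, LF[1]=C('x')+1=3+1=4
L[2]='z': occ=0, LF[2]=C('z')+0=7+0=7
L[3]='8': occ=0, LF[3]=C('8')+0=2+0=2
L[4]='y': occ=0, LF[4]=C('y')+0=5+0=5
L[5]='$': occ=0, LF[5]=C('$')+0=0+0=0
L[6]='7': occ=0, LF[6]=C('7')+0=1+0=1
L[7]='y': occ=1, LF[7]=C('y')+1=5+1=6

Answer: 3 4 7 2 5 0 1 6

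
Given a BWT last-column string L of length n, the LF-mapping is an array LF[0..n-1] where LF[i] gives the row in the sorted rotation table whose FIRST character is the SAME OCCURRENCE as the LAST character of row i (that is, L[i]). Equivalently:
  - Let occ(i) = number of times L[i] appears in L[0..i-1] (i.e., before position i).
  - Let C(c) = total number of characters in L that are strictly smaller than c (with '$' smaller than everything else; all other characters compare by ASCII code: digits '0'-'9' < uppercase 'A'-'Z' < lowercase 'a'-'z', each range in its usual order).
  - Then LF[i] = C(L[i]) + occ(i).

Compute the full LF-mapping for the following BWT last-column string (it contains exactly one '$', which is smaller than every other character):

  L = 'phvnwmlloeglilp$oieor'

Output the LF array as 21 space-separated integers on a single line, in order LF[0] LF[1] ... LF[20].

Char counts: '$':1, 'e':2, 'g':1, 'h':1, 'i':2, 'l':4, 'm':1, 'n':1, 'o':3, 'p':2, 'r':1, 'v':1, 'w':1
C (first-col start): C('$')=0, C('e')=1, C('g')=3, C('h')=4, C('i')=5, C('l')=7, C('m')=11, C('n')=12, C('o')=13, C('p')=16, C('r')=18, C('v')=19, C('w')=20
L[0]='p': occ=0, LF[0]=C('p')+0=16+0=16
L[1]='h': occ=0, LF[1]=C('h')+0=4+0=4
L[2]='v': occ=0, LF[2]=C('v')+0=19+0=19
L[3]='n': occ=0, LF[3]=C('n')+0=12+0=12
L[4]='w': occ=0, LF[4]=C('w')+0=20+0=20
L[5]='m': occ=0, LF[5]=C('m')+0=11+0=11
L[6]='l': occ=0, LF[6]=C('l')+0=7+0=7
L[7]='l': occ=1, LF[7]=C('l')+1=7+1=8
L[8]='o': occ=0, LF[8]=C('o')+0=13+0=13
L[9]='e': occ=0, LF[9]=C('e')+0=1+0=1
L[10]='g': occ=0, LF[10]=C('g')+0=3+0=3
L[11]='l': occ=2, LF[11]=C('l')+2=7+2=9
L[12]='i': occ=0, LF[12]=C('i')+0=5+0=5
L[13]='l': occ=3, LF[13]=C('l')+3=7+3=10
L[14]='p': occ=1, LF[14]=C('p')+1=16+1=17
L[15]='$': occ=0, LF[15]=C('$')+0=0+0=0
L[16]='o': occ=1, LF[16]=C('o')+1=13+1=14
L[17]='i': occ=1, LF[17]=C('i')+1=5+1=6
L[18]='e': occ=1, LF[18]=C('e')+1=1+1=2
L[19]='o': occ=2, LF[19]=C('o')+2=13+2=15
L[20]='r': occ=0, LF[20]=C('r')+0=18+0=18

Answer: 16 4 19 12 20 11 7 8 13 1 3 9 5 10 17 0 14 6 2 15 18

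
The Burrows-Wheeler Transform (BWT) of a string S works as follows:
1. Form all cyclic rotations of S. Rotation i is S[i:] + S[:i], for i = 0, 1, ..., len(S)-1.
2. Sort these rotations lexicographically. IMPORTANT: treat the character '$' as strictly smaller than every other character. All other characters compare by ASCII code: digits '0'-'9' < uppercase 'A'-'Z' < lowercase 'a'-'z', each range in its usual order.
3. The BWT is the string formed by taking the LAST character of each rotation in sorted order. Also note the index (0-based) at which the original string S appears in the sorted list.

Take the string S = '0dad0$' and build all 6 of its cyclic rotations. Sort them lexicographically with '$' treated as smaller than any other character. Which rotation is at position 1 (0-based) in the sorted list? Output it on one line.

All 6 rotations (rotation i = S[i:]+S[:i]):
  rot[0] = 0dad0$
  rot[1] = dad0$0
  rot[2] = ad0$0d
  rot[3] = d0$0da
  rot[4] = 0$0dad
  rot[5] = $0dad0
Sorted (with $ < everything):
  sorted[0] = $0dad0
  sorted[1] = 0$0dad
  sorted[2] = 0dad0$
  sorted[3] = ad0$0d
  sorted[4] = d0$0da
  sorted[5] = dad0$0
sorted[1] = 0$0dad

Answer: 0$0dad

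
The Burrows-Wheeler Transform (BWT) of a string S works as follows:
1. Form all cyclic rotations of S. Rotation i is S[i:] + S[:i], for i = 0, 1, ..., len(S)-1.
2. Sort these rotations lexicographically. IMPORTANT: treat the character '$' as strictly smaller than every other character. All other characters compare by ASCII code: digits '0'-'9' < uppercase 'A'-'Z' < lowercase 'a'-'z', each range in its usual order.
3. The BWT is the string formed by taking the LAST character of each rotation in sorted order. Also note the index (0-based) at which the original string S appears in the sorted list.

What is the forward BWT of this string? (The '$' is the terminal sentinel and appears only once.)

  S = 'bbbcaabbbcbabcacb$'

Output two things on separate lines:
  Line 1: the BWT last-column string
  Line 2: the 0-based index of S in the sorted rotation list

Answer: bcabccc$abbbabbbab
7

Derivation:
All 18 rotations (rotation i = S[i:]+S[:i]):
  rot[0] = bbbcaabbbcbabcacb$
  rot[1] = bbcaabbbcbabcacb$b
  rot[2] = bcaabbbcbabcacb$bb
  rot[3] = caabbbcbabcacb$bbb
  rot[4] = aabbbcbabcacb$bbbc
  rot[5] = abbbcbabcacb$bbbca
  rot[6] = bbbcbabcacb$bbbcaa
  rot[7] = bbcbabcacb$bbbcaab
  rot[8] = bcbabcacb$bbbcaabb
  rot[9] = cbabcacb$bbbcaabbb
  rot[10] = babcacb$bbbcaabbbc
  rot[11] = abcacb$bbbcaabbbcb
  rot[12] = bcacb$bbbcaabbbcba
  rot[13] = cacb$bbbcaabbbcbab
  rot[14] = acb$bbbcaabbbcbabc
  rot[15] = cb$bbbcaabbbcbabca
  rot[16] = b$bbbcaabbbcbabcac
  rot[17] = $bbbcaabbbcbabcacb
Sorted (with $ < everything):
  sorted[0] = $bbbcaabbbcbabcacb  (last char: 'b')
  sorted[1] = aabbbcbabcacb$bbbc  (last char: 'c')
  sorted[2] = abbbcbabcacb$bbbca  (last char: 'a')
  sorted[3] = abcacb$bbbcaabbbcb  (last char: 'b')
  sorted[4] = acb$bbbcaabbbcbabc  (last char: 'c')
  sorted[5] = b$bbbcaabbbcbabcac  (last char: 'c')
  sorted[6] = babcacb$bbbcaabbbc  (last char: 'c')
  sorted[7] = bbbcaabbbcbabcacb$  (last char: '$')
  sorted[8] = bbbcbabcacb$bbbcaa  (last char: 'a')
  sorted[9] = bbcaabbbcbabcacb$b  (last char: 'b')
  sorted[10] = bbcbabcacb$bbbcaab  (last char: 'b')
  sorted[11] = bcaabbbcbabcacb$bb  (last char: 'b')
  sorted[12] = bcacb$bbbcaabbbcba  (last char: 'a')
  sorted[13] = bcbabcacb$bbbcaabb  (last char: 'b')
  sorted[14] = caabbbcbabcacb$bbb  (last char: 'b')
  sorted[15] = cacb$bbbcaabbbcbab  (last char: 'b')
  sorted[16] = cb$bbbcaabbbcbabca  (last char: 'a')
  sorted[17] = cbabcacb$bbbcaabbb  (last char: 'b')
Last column: bcabccc$abbbabbbab
Original string S is at sorted index 7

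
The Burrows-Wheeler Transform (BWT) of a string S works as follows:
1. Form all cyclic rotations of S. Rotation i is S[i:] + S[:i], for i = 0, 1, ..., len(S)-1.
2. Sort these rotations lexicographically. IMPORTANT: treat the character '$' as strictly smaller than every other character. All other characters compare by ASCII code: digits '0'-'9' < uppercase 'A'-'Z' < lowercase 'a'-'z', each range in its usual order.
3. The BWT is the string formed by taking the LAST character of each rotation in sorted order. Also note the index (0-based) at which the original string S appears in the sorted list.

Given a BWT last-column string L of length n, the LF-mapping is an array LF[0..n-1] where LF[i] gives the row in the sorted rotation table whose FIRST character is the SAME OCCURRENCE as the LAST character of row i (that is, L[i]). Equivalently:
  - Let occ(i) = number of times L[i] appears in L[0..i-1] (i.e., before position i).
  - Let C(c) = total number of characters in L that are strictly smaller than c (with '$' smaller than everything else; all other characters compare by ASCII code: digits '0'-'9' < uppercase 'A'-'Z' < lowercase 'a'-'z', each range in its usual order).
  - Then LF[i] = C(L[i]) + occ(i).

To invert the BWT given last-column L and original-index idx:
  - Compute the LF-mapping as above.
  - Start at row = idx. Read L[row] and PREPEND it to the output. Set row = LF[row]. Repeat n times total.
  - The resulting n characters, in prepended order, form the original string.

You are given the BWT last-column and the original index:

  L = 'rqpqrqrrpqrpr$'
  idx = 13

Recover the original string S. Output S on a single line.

Answer: rrrqqprqrqppr$

Derivation:
LF mapping: 8 4 1 5 9 6 10 11 2 7 12 3 13 0
Walk LF starting at row 13, prepending L[row]:
  step 1: row=13, L[13]='$', prepend. Next row=LF[13]=0
  step 2: row=0, L[0]='r', prepend. Next row=LF[0]=8
  step 3: row=8, L[8]='p', prepend. Next row=LF[8]=2
  step 4: row=2, L[2]='p', prepend. Next row=LF[2]=1
  step 5: row=1, L[1]='q', prepend. Next row=LF[1]=4
  step 6: row=4, L[4]='r', prepend. Next row=LF[4]=9
  step 7: row=9, L[9]='q', prepend. Next row=LF[9]=7
  step 8: row=7, L[7]='r', prepend. Next row=LF[7]=11
  step 9: row=11, L[11]='p', prepend. Next row=LF[11]=3
  step 10: row=3, L[3]='q', prepend. Next row=LF[3]=5
  step 11: row=5, L[5]='q', prepend. Next row=LF[5]=6
  step 12: row=6, L[6]='r', prepend. Next row=LF[6]=10
  step 13: row=10, L[10]='r', prepend. Next row=LF[10]=12
  step 14: row=12, L[12]='r', prepend. Next row=LF[12]=13
Reversed output: rrrqqprqrqppr$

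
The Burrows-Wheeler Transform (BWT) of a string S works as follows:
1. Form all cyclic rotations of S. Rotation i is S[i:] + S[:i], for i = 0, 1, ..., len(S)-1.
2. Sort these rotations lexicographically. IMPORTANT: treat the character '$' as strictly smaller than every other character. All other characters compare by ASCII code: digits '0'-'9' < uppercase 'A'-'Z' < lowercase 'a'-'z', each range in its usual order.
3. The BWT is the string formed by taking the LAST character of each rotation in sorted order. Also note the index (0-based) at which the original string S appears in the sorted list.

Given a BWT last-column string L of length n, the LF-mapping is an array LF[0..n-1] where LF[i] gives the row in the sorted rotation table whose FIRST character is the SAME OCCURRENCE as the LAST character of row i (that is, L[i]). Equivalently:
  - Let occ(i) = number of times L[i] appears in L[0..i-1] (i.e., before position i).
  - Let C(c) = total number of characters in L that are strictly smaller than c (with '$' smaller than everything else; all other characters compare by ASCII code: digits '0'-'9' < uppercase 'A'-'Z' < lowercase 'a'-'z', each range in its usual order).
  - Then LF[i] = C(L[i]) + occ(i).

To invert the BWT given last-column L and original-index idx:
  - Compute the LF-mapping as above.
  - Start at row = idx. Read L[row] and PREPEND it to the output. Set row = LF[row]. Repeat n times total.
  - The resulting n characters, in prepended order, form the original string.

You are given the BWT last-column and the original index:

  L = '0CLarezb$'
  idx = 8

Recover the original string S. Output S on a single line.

Answer: zebraLC0$

Derivation:
LF mapping: 1 2 3 4 7 6 8 5 0
Walk LF starting at row 8, prepending L[row]:
  step 1: row=8, L[8]='$', prepend. Next row=LF[8]=0
  step 2: row=0, L[0]='0', prepend. Next row=LF[0]=1
  step 3: row=1, L[1]='C', prepend. Next row=LF[1]=2
  step 4: row=2, L[2]='L', prepend. Next row=LF[2]=3
  step 5: row=3, L[3]='a', prepend. Next row=LF[3]=4
  step 6: row=4, L[4]='r', prepend. Next row=LF[4]=7
  step 7: row=7, L[7]='b', prepend. Next row=LF[7]=5
  step 8: row=5, L[5]='e', prepend. Next row=LF[5]=6
  step 9: row=6, L[6]='z', prepend. Next row=LF[6]=8
Reversed output: zebraLC0$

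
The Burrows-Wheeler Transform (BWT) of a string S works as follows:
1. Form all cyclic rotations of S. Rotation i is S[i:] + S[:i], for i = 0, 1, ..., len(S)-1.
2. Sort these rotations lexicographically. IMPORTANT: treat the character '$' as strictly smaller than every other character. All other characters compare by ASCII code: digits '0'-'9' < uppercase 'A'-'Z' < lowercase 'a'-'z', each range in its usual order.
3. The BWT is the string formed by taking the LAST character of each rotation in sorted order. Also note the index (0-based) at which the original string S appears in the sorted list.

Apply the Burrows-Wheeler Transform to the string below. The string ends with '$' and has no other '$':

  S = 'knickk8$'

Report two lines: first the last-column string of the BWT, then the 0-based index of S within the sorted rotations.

Answer: 8kinkc$k
6

Derivation:
All 8 rotations (rotation i = S[i:]+S[:i]):
  rot[0] = knickk8$
  rot[1] = nickk8$k
  rot[2] = ickk8$kn
  rot[3] = ckk8$kni
  rot[4] = kk8$knic
  rot[5] = k8$knick
  rot[6] = 8$knickk
  rot[7] = $knickk8
Sorted (with $ < everything):
  sorted[0] = $knickk8  (last char: '8')
  sorted[1] = 8$knickk  (last char: 'k')
  sorted[2] = ckk8$kni  (last char: 'i')
  sorted[3] = ickk8$kn  (last char: 'n')
  sorted[4] = k8$knick  (last char: 'k')
  sorted[5] = kk8$knic  (last char: 'c')
  sorted[6] = knickk8$  (last char: '$')
  sorted[7] = nickk8$k  (last char: 'k')
Last column: 8kinkc$k
Original string S is at sorted index 6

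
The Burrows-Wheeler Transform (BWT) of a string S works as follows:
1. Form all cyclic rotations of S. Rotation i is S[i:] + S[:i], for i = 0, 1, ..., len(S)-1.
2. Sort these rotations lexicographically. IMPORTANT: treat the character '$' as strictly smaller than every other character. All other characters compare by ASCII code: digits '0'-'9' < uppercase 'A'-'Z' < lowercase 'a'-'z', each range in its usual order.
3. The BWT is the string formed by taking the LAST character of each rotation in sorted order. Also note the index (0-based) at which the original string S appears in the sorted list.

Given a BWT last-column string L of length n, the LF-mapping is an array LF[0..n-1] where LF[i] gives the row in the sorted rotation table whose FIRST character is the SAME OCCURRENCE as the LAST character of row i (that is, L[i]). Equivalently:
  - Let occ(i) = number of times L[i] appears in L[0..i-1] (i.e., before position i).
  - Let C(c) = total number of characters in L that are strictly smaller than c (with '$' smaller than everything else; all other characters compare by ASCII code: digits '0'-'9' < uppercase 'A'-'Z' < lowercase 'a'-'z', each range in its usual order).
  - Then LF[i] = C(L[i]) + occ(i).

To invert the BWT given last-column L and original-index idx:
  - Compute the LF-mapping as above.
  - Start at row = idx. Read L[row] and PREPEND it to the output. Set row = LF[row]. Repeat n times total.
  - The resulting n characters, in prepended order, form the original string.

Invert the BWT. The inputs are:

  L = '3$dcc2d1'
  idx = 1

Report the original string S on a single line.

Answer: 1dd2cc3$

Derivation:
LF mapping: 3 0 6 4 5 2 7 1
Walk LF starting at row 1, prepending L[row]:
  step 1: row=1, L[1]='$', prepend. Next row=LF[1]=0
  step 2: row=0, L[0]='3', prepend. Next row=LF[0]=3
  step 3: row=3, L[3]='c', prepend. Next row=LF[3]=4
  step 4: row=4, L[4]='c', prepend. Next row=LF[4]=5
  step 5: row=5, L[5]='2', prepend. Next row=LF[5]=2
  step 6: row=2, L[2]='d', prepend. Next row=LF[2]=6
  step 7: row=6, L[6]='d', prepend. Next row=LF[6]=7
  step 8: row=7, L[7]='1', prepend. Next row=LF[7]=1
Reversed output: 1dd2cc3$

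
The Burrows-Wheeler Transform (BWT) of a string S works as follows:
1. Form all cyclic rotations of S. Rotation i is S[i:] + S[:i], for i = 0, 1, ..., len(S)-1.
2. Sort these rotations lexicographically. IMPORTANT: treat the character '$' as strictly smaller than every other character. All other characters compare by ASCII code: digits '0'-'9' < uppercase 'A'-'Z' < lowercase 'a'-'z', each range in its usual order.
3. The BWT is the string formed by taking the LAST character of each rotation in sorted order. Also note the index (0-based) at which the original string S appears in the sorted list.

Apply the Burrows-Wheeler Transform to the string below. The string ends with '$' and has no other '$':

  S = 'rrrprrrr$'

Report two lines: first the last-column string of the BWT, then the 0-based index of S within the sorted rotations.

All 9 rotations (rotation i = S[i:]+S[:i]):
  rot[0] = rrrprrrr$
  rot[1] = rrprrrr$r
  rot[2] = rprrrr$rr
  rot[3] = prrrr$rrr
  rot[4] = rrrr$rrrp
  rot[5] = rrr$rrrpr
  rot[6] = rr$rrrprr
  rot[7] = r$rrrprrr
  rot[8] = $rrrprrrr
Sorted (with $ < everything):
  sorted[0] = $rrrprrrr  (last char: 'r')
  sorted[1] = prrrr$rrr  (last char: 'r')
  sorted[2] = r$rrrprrr  (last char: 'r')
  sorted[3] = rprrrr$rr  (last char: 'r')
  sorted[4] = rr$rrrprr  (last char: 'r')
  sorted[5] = rrprrrr$r  (last char: 'r')
  sorted[6] = rrr$rrrpr  (last char: 'r')
  sorted[7] = rrrprrrr$  (last char: '$')
  sorted[8] = rrrr$rrrp  (last char: 'p')
Last column: rrrrrrr$p
Original string S is at sorted index 7

Answer: rrrrrrr$p
7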